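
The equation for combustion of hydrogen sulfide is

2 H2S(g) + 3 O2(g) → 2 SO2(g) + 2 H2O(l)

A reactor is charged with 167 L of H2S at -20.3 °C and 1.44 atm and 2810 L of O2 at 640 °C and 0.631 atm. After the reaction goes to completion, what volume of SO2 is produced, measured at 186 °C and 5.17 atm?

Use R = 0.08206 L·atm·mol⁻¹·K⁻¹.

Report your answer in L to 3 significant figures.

84.5 L

n(H2S) = PV/RT = (1.44 × 167) / (0.08206 × 252.85) = 11.59 mol
n(O2) = PV/RT = (0.631 × 2810) / (0.08206 × 913.15) = 23.66 mol
For 11.59 mol H2S, stoichiometry requires (3/2) × 11.59 = 17.38 mol O2; 23.66 mol is available, so H2S is limiting.
n(SO2) = (2/2) × 11.59 = 11.59 mol
V(SO2) = nRT/P = 11.59 × 0.08206 × 459.15 / 5.17 = 84.47 L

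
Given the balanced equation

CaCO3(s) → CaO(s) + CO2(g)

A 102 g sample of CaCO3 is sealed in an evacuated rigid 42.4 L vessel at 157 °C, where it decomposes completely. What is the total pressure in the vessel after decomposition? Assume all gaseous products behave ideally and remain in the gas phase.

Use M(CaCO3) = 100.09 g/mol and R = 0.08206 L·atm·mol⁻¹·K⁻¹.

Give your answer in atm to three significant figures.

0.848 atm

n(CaCO3) = 102 / 100.09 = 1.019 mol
n(gas produced) = (1/1) × 1.019 = 1.019 mol
P = nRT/V = 1.019 × 0.08206 × 430.15 / 42.4 = 0.8483 atm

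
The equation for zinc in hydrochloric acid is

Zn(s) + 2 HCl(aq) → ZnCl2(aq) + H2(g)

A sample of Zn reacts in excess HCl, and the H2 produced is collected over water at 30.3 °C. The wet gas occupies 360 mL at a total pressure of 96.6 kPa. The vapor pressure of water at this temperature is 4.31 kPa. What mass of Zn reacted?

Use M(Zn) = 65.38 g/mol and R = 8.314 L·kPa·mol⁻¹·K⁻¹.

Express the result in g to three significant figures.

0.861 g

P(H2) = 96.6 − 4.31 = 92.29 kPa
n(H2) = PV/RT = (92.29 × 0.3600) / (8.314 × 303.45) = 0.01317 mol
n(Zn) = (1/1) × 0.01317 = 0.01317 mol
m(Zn) = 0.01317 × 65.38 = 0.8611 g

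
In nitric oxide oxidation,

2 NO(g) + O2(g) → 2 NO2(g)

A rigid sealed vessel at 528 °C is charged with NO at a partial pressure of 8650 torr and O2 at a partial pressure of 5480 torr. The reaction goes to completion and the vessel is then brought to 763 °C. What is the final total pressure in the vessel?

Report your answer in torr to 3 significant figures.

With V and T fixed, P_i ∝ n_i, so the mole ratios apply directly to partial pressures at 528 °C.
P(O2) required for 8650 torr of NO = (1/2) × 8650 = 4325 torr; available 5480 torr, so NO is limiting.
P(O2) remaining = 5480 − (1/2) × 8650 = 1155 torr
P(gaseous products) = (2)/2 × 8650 = 8650 torr
P_total at 528 °C = 1155 + 8650 = 9805 torr
Scaling to 763 °C: P = 9805 × 1036.15/801.15 = 12680 torr

12700 torr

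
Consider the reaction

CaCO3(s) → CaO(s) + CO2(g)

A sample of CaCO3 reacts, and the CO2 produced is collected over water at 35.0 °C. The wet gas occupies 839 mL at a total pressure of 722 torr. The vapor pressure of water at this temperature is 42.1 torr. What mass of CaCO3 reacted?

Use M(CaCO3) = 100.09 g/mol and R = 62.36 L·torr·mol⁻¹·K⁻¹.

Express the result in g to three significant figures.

2.97 g

P(CO2) = 722 − 42.1 = 679.9 torr
n(CO2) = PV/RT = (679.9 × 0.8390) / (62.36 × 308.15) = 0.02969 mol
n(CaCO3) = (1/1) × 0.02969 = 0.02969 mol
m(CaCO3) = 0.02969 × 100.09 = 2.972 g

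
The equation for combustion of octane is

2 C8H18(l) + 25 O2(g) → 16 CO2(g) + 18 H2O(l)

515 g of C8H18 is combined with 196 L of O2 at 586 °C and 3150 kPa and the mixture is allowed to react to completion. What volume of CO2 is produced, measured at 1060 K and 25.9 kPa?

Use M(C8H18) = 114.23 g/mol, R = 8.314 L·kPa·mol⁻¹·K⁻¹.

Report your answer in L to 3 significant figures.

12300 L

n(C8H18) = 515 / 114.23 = 4.508 mol
n(O2) = PV/RT = (3150 × 196) / (8.314 × 859.15) = 86.43 mol
For 4.508 mol C8H18, stoichiometry requires (25/2) × 4.508 = 56.35 mol O2; 86.43 mol is available, so C8H18 is limiting.
n(CO2) = (16/2) × 4.508 = 36.06 mol
V(CO2) = nRT/P = 36.06 × 8.314 × 1060 / 25.9 = 12270 L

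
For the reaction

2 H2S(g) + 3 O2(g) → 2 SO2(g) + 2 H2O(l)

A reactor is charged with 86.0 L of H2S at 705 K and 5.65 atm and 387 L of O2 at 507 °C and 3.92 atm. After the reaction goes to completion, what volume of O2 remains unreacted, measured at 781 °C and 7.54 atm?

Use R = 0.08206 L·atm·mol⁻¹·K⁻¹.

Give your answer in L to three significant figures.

127 L

n(H2S) = PV/RT = (5.65 × 86.0) / (0.08206 × 705) = 8.399 mol
n(O2) = PV/RT = (3.92 × 387) / (0.08206 × 780.15) = 23.70 mol
For 8.399 mol H2S, stoichiometry requires (3/2) × 8.399 = 12.60 mol O2; 23.70 mol is available, so H2S is limiting.
n(O2) consumed = (3/2) × 8.399 = 12.60 mol; remaining = 23.70 − 12.60 = 11.10 mol
V(O2) = nRT/P = 11.10 × 0.08206 × 1054.15 / 7.54 = 127.3 L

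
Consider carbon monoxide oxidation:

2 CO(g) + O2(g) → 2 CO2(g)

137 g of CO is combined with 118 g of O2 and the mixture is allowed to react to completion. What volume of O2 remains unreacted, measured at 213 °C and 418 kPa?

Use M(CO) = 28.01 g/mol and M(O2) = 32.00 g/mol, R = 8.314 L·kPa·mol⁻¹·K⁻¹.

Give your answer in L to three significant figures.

n(CO) = 137 / 28.01 = 4.891 mol
n(O2) = 118 / 32.00 = 3.688 mol
For 4.891 mol CO, stoichiometry requires (1/2) × 4.891 = 2.446 mol O2; 3.688 mol is available, so CO is limiting.
n(O2) consumed = (1/2) × 4.891 = 2.446 mol; remaining = 3.688 − 2.446 = 1.242 mol
V(O2) = nRT/P = 1.242 × 8.314 × 486.15 / 418 = 12.01 L

12.0 L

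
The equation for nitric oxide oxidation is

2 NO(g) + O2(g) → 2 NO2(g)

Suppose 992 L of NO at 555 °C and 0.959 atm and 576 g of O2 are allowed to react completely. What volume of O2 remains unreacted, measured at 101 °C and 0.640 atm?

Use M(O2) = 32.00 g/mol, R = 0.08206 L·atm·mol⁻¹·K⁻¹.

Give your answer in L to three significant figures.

n(NO) = PV/RT = (0.959 × 992) / (0.08206 × 828.15) = 14.00 mol
n(O2) = 576 / 32.00 = 18.00 mol
For 14.00 mol NO, stoichiometry requires (1/2) × 14.00 = 7.000 mol O2; 18.00 mol is available, so NO is limiting.
n(O2) consumed = (1/2) × 14.00 = 7.000 mol; remaining = 18.00 − 7.000 = 11.00 mol
V(O2) = nRT/P = 11.00 × 0.08206 × 374.15 / 0.640 = 527.7 L

528 L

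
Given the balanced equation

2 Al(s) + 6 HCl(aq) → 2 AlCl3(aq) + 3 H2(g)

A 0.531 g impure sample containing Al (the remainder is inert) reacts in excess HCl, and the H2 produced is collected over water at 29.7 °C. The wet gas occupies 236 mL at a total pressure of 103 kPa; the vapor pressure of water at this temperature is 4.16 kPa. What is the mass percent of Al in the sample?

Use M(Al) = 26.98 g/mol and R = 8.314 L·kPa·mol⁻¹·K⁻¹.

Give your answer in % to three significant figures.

P(H2) = 103 − 4.16 = 98.84 kPa
n(H2) = PV/RT = (98.84 × 0.2360) / (8.314 × 302.85) = 0.009264 mol
n(Al) = (2/3) × 0.009264 = 0.006176 mol
m(Al) = 0.006176 × 26.98 = 0.1666 g
%Al = 0.1666 / 0.531 × 100 = 31.37%

31.4 %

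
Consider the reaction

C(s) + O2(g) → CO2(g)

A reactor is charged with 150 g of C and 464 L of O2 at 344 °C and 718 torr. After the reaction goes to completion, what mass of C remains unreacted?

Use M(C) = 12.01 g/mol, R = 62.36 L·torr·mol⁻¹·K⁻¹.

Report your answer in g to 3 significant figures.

n(C) = 150 / 12.01 = 12.49 mol
n(O2) = PV/RT = (718 × 464) / (62.36 × 617.15) = 8.657 mol
For 12.49 mol C, stoichiometry requires (1/1) × 12.49 = 12.49 mol O2; 8.657 mol is available, so O2 is limiting.
n(C) consumed = (1/1) × 8.657 = 8.657 mol; remaining = 12.49 − 8.657 = 3.833 mol
m(C) = 3.833 × 12.01 = 46.03 g

46.0 g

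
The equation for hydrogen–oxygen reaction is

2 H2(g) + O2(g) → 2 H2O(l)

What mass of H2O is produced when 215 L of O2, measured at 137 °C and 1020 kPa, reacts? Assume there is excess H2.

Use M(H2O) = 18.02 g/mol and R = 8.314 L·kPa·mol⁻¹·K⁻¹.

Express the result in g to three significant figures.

n(O2) = PV/RT = (1020 × 215) / (8.314 × 410.15) = 64.31 mol
n(H2O) = (2/1) × 64.31 = 128.6 mol
m(H2O) = 128.6 × 18.02 = 2317 g

2320 g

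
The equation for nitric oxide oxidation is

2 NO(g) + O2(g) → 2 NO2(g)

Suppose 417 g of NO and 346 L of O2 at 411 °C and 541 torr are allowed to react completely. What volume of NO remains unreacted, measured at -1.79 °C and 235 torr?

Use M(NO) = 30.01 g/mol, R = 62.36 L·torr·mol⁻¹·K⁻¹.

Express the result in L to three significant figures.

n(NO) = 417 / 30.01 = 13.90 mol
n(O2) = PV/RT = (541 × 346) / (62.36 × 684.15) = 4.387 mol
For 13.90 mol NO, stoichiometry requires (1/2) × 13.90 = 6.950 mol O2; 4.387 mol is available, so O2 is limiting.
n(NO) consumed = (2/1) × 4.387 = 8.774 mol; remaining = 13.90 − 8.774 = 5.126 mol
V(NO) = nRT/P = 5.126 × 62.36 × 271.36 / 235 = 369.1 L

369 L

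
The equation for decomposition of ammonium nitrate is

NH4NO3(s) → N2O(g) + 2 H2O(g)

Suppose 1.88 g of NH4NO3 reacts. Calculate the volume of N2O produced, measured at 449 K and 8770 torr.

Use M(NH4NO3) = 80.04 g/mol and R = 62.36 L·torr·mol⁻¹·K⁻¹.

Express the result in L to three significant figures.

0.0750 L

n(NH4NO3) = 1.880 / 80.04 = 0.02349 mol
n(N2O) = (1/1) × 0.02349 = 0.02349 mol
V = nRT/P = 0.02349 × 62.36 × 449 / 8770 = 0.07500 L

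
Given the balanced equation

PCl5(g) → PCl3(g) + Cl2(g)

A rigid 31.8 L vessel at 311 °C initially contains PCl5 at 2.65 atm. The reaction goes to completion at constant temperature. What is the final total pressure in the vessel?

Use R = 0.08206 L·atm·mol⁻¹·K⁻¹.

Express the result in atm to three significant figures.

Rigid vessel, constant T ⇒ P scales with total gas moles (1 → 2).
P_final = (2/1) × 2.65 = 5.300 atm

5.30 atm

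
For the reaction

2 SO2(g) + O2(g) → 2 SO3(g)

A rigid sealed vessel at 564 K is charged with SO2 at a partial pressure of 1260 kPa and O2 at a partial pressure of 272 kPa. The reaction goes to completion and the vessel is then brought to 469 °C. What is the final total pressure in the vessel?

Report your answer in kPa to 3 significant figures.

With V and T fixed, P_i ∝ n_i, so the mole ratios apply directly to partial pressures at 564 K.
P(O2) required for 1260 kPa of SO2 = (1/2) × 1260 = 630.0 kPa; available 272 kPa, so O2 is limiting.
P(SO2) remaining = 1260 − (2/1) × 272 = 716.0 kPa
P(gaseous products) = (2)/1 × 272 = 544.0 kPa
P_total at 564 K = 716.0 + 544.0 = 1260 kPa
Scaling to 469 °C: P = 1260 × 742.15/564 = 1658 kPa

1660 kPa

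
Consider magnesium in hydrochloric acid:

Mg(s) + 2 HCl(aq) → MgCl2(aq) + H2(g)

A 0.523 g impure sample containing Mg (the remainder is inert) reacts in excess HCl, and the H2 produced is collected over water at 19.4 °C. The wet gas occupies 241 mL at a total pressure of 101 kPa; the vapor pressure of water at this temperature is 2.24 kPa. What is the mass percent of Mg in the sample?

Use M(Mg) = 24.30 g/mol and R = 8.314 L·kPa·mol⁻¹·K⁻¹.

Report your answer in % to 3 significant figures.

P(H2) = 101 − 2.24 = 98.76 kPa
n(H2) = PV/RT = (98.76 × 0.2410) / (8.314 × 292.55) = 0.009786 mol
n(Mg) = (1/1) × 0.009786 = 0.009786 mol
m(Mg) = 0.009786 × 24.30 = 0.2378 g
%Mg = 0.2378 / 0.523 × 100 = 45.47%

45.5 %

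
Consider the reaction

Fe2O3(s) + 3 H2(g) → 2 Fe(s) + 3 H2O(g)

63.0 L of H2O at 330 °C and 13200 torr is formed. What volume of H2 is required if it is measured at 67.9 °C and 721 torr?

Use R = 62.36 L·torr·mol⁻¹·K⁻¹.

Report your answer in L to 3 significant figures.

n(H2O) = PV/RT = (13200 × 63.0) / (62.36 × 603.15) = 22.11 mol
n(H2) = (3/3) × 22.11 = 22.11 mol
V = nRT/P = 22.11 × 62.36 × 341.05 / 721 = 652.2 L

652 L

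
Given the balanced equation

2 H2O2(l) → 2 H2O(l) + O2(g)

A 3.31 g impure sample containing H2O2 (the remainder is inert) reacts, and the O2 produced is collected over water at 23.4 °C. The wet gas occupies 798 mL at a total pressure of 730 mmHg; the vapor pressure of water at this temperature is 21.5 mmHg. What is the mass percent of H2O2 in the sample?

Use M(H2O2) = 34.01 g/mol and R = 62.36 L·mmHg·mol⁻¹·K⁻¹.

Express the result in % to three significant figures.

P(O2) = 730 − 21.5 = 708.5 mmHg
n(O2) = PV/RT = (708.5 × 0.7980) / (62.36 × 296.55) = 0.03057 mol
n(H2O2) = (2/1) × 0.03057 = 0.06114 mol
m(H2O2) = 0.06114 × 34.01 = 2.079 g
%H2O2 = 2.079 / 3.31 × 100 = 62.81%

62.8 %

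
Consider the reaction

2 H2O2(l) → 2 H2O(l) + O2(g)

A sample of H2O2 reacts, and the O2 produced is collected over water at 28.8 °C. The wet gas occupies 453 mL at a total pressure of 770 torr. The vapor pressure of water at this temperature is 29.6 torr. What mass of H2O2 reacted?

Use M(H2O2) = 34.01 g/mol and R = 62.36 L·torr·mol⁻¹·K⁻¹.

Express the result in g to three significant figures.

P(O2) = 770 − 29.6 = 740.4 torr
n(O2) = PV/RT = (740.4 × 0.4530) / (62.36 × 301.95) = 0.01781 mol
n(H2O2) = (2/1) × 0.01781 = 0.03562 mol
m(H2O2) = 0.03562 × 34.01 = 1.211 g

1.21 g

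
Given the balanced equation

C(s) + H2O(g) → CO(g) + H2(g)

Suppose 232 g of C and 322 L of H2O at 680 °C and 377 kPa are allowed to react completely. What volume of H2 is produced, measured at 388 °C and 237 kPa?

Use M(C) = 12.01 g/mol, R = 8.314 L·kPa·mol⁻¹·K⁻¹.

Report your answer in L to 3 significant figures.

355 L

n(C) = 232 / 12.01 = 19.32 mol
n(H2O) = PV/RT = (377 × 322) / (8.314 × 953.15) = 15.32 mol
For 19.32 mol C, stoichiometry requires (1/1) × 19.32 = 19.32 mol H2O; 15.32 mol is available, so H2O is limiting.
n(H2) = (1/1) × 15.32 = 15.32 mol
V(H2) = nRT/P = 15.32 × 8.314 × 661.15 / 237 = 355.3 L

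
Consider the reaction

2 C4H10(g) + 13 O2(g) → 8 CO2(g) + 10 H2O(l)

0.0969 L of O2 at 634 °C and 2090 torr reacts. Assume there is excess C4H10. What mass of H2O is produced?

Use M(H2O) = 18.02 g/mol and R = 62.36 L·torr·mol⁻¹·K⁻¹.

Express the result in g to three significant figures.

n(O2) = PV/RT = (2090 × 0.0969) / (62.36 × 907.15) = 0.003580 mol
n(H2O) = (10/13) × 0.003580 = 0.002754 mol
m(H2O) = 0.002754 × 18.02 = 0.04963 g

0.0496 g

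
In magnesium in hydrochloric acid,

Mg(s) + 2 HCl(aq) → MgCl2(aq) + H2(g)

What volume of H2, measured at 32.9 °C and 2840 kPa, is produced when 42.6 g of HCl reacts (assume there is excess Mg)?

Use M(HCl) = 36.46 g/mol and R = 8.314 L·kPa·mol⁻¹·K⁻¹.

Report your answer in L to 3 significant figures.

n(HCl) = 42.60 / 36.46 = 1.168 mol
n(H2) = (1/2) × 1.168 = 0.5840 mol
V = nRT/P = 0.5840 × 8.314 × 306.05 / 2840 = 0.5232 L

0.523 L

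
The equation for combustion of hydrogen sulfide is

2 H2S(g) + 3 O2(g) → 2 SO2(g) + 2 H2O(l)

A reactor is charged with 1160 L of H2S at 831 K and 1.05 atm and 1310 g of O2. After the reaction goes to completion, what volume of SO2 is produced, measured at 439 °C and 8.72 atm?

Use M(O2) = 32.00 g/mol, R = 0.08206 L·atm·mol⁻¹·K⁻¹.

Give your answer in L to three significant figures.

120 L

n(H2S) = PV/RT = (1.05 × 1160) / (0.08206 × 831) = 17.86 mol
n(O2) = 1310 / 32.00 = 40.94 mol
For 17.86 mol H2S, stoichiometry requires (3/2) × 17.86 = 26.79 mol O2; 40.94 mol is available, so H2S is limiting.
n(SO2) = (2/2) × 17.86 = 17.86 mol
V(SO2) = nRT/P = 17.86 × 0.08206 × 712.15 / 8.72 = 119.7 L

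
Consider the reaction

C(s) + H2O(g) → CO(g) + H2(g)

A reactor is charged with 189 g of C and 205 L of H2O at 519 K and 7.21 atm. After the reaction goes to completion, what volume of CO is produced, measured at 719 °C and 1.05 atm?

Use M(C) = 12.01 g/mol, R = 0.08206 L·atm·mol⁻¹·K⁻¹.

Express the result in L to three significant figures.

n(C) = 189 / 12.01 = 15.74 mol
n(H2O) = PV/RT = (7.21 × 205) / (0.08206 × 519) = 34.70 mol
For 15.74 mol C, stoichiometry requires (1/1) × 15.74 = 15.74 mol H2O; 34.70 mol is available, so C is limiting.
n(CO) = (1/1) × 15.74 = 15.74 mol
V(CO) = nRT/P = 15.74 × 0.08206 × 992.15 / 1.05 = 1220 L

1220 L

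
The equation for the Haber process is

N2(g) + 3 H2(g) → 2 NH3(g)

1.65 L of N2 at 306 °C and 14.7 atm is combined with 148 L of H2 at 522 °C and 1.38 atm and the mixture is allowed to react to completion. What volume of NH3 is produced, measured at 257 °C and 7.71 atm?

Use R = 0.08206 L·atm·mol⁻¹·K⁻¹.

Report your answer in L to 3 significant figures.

5.76 L

n(N2) = PV/RT = (14.7 × 1.65) / (0.08206 × 579.15) = 0.5104 mol
n(H2) = PV/RT = (1.38 × 148) / (0.08206 × 795.15) = 3.130 mol
For 0.5104 mol N2, stoichiometry requires (3/1) × 0.5104 = 1.531 mol H2; 3.130 mol is available, so N2 is limiting.
n(NH3) = (2/1) × 0.5104 = 1.021 mol
V(NH3) = nRT/P = 1.021 × 0.08206 × 530.15 / 7.71 = 5.761 L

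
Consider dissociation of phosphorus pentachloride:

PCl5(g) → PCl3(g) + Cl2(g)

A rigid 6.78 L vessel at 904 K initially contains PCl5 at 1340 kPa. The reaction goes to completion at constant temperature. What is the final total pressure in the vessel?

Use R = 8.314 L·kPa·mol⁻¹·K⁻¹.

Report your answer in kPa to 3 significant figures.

At constant T and V, P ∝ n(gas): 1 mol gas → 2 mol gas.
P_final = (2/1) × 1340 = 2680 kPa

2680 kPa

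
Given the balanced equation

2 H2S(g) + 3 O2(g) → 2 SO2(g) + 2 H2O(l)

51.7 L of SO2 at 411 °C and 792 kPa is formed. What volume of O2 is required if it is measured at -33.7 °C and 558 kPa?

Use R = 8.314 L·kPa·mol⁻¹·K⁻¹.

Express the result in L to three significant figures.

n(SO2) = PV/RT = (792 × 51.7) / (8.314 × 684.15) = 7.199 mol
n(O2) = (3/2) × 7.199 = 10.80 mol
V = nRT/P = 10.80 × 8.314 × 239.45 / 558 = 38.53 L

38.5 L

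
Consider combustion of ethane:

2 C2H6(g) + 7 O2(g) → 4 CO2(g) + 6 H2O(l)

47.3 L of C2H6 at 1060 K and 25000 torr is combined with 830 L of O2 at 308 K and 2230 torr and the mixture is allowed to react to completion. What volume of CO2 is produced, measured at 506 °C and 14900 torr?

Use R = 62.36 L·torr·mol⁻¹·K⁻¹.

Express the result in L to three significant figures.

117 L

n(C2H6) = PV/RT = (25000 × 47.3) / (62.36 × 1060) = 17.89 mol
n(O2) = PV/RT = (2230 × 830) / (62.36 × 308) = 96.37 mol
For 17.89 mol C2H6, stoichiometry requires (7/2) × 17.89 = 62.62 mol O2; 96.37 mol is available, so C2H6 is limiting.
n(CO2) = (4/2) × 17.89 = 35.78 mol
V(CO2) = nRT/P = 35.78 × 62.36 × 779.15 / 14900 = 116.7 L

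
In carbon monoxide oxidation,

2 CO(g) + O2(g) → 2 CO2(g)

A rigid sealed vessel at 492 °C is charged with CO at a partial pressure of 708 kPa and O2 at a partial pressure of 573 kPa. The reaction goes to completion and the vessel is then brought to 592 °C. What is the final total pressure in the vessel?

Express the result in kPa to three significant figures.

Because the vessel is rigid and T is held at 492 °C, work the stoichiometry in partial pressures (P_i = n_iRT/V).
P(O2) required for 708 kPa of CO = (1/2) × 708 = 354.0 kPa; available 573 kPa, so CO is limiting.
P(O2) remaining = 573 − (1/2) × 708 = 219.0 kPa
P(gaseous products) = (2)/2 × 708 = 708.0 kPa
P_total at 492 °C = 219.0 + 708.0 = 927.0 kPa
Scaling to 592 °C: P = 927.0 × 865.15/765.15 = 1048 kPa

1050 kPa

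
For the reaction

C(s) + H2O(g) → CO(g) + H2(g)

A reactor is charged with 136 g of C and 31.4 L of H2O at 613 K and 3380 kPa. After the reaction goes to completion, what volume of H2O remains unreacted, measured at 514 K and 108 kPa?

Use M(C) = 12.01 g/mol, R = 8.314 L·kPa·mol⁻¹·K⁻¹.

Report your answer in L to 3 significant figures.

n(C) = 136 / 12.01 = 11.32 mol
n(H2O) = PV/RT = (3380 × 31.4) / (8.314 × 613) = 20.82 mol
For 11.32 mol C, stoichiometry requires (1/1) × 11.32 = 11.32 mol H2O; 20.82 mol is available, so C is limiting.
n(H2O) consumed = (1/1) × 11.32 = 11.32 mol; remaining = 20.82 − 11.32 = 9.500 mol
V(H2O) = nRT/P = 9.500 × 8.314 × 514 / 108 = 375.9 L

376 L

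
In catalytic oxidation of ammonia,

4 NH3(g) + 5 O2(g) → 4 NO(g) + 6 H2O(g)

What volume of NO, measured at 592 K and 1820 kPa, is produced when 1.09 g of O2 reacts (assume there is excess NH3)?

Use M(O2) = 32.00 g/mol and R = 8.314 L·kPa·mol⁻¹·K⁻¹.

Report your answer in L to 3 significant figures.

n(O2) = 1.090 / 32.00 = 0.03406 mol
n(NO) = (4/5) × 0.03406 = 0.02725 mol
V = nRT/P = 0.02725 × 8.314 × 592 / 1820 = 0.07369 L

0.0737 L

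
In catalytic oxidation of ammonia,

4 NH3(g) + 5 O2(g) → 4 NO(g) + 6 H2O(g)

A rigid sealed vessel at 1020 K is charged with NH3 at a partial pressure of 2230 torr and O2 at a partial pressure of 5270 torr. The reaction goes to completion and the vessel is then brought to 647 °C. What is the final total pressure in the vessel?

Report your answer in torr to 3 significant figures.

At constant V, partial pressures at 1020 K are proportional to moles, so apply stoichiometry directly to pressures.
P(O2) required for 2230 torr of NH3 = (5/4) × 2230 = 2788 torr; available 5270 torr, so NH3 is limiting.
P(O2) remaining = 5270 − (5/4) × 2230 = 2482 torr
P(gaseous products) = (4+6)/4 × 2230 = 5575 torr
P_total at 1020 K = 2482 + 5575 = 8057 torr
Scaling to 647 °C: P = 8057 × 920.15/1020 = 7268 torr

7270 torr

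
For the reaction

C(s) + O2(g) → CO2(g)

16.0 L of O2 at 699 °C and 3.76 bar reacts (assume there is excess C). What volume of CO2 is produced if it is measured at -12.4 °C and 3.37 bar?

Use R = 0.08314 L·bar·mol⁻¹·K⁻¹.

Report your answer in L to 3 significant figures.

4.79 L

n(O2) = PV/RT = (3.76 × 16.0) / (0.08314 × 972.15) = 0.7443 mol
n(CO2) = (1/1) × 0.7443 = 0.7443 mol
V = nRT/P = 0.7443 × 0.08314 × 260.75 / 3.37 = 4.788 L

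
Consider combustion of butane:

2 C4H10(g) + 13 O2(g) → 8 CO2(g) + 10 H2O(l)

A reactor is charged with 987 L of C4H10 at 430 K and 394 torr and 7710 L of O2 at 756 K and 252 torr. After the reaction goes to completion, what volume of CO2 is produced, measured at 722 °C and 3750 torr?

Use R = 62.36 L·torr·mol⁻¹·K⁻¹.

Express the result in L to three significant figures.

n(C4H10) = PV/RT = (394 × 987) / (62.36 × 430) = 14.50 mol
n(O2) = PV/RT = (252 × 7710) / (62.36 × 756) = 41.21 mol
For 14.50 mol C4H10, stoichiometry requires (13/2) × 14.50 = 94.25 mol O2; 41.21 mol is available, so O2 is limiting.
n(CO2) = (8/13) × 41.21 = 25.36 mol
V(CO2) = nRT/P = 25.36 × 62.36 × 995.15 / 3750 = 419.7 L

420 L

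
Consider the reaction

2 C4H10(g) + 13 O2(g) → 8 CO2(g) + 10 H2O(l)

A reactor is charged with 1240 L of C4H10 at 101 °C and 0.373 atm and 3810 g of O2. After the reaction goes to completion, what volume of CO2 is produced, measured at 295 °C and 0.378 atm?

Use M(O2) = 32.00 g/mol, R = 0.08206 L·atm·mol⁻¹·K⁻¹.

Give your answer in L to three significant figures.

7430 L

n(C4H10) = PV/RT = (0.373 × 1240) / (0.08206 × 374.15) = 15.06 mol
n(O2) = 3810 / 32.00 = 119.1 mol
For 15.06 mol C4H10, stoichiometry requires (13/2) × 15.06 = 97.89 mol O2; 119.1 mol is available, so C4H10 is limiting.
n(CO2) = (8/2) × 15.06 = 60.24 mol
V(CO2) = nRT/P = 60.24 × 0.08206 × 568.15 / 0.378 = 7430 L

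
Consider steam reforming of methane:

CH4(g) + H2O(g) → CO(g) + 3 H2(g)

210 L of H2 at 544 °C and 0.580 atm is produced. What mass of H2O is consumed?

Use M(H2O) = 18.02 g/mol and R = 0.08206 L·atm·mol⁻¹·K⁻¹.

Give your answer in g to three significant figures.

10.9 g

n(H2) = PV/RT = (0.580 × 210) / (0.08206 × 817.15) = 1.816 mol
n(H2O) = (1/3) × 1.816 = 0.6053 mol
m(H2O) = 0.6053 × 18.02 = 10.91 g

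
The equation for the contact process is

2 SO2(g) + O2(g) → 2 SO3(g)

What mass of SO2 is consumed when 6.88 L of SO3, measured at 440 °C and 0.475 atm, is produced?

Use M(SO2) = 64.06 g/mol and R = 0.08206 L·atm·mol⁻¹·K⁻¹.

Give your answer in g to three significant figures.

n(SO3) = PV/RT = (0.475 × 6.88) / (0.08206 × 713.15) = 0.05584 mol
n(SO2) = (2/2) × 0.05584 = 0.05584 mol
m(SO2) = 0.05584 × 64.06 = 3.577 g

3.58 g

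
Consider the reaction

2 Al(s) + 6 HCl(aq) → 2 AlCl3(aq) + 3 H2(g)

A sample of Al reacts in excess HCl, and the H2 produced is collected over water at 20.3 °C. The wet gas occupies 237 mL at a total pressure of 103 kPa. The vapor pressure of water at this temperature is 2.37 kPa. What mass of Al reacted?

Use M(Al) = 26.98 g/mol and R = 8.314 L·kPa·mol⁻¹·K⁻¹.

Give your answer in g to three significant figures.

P(H2) = 103 − 2.37 = 100.6 kPa
n(H2) = PV/RT = (100.6 × 0.2370) / (8.314 × 293.45) = 0.009772 mol
n(Al) = (2/3) × 0.009772 = 0.006515 mol
m(Al) = 0.006515 × 26.98 = 0.1758 g

0.176 g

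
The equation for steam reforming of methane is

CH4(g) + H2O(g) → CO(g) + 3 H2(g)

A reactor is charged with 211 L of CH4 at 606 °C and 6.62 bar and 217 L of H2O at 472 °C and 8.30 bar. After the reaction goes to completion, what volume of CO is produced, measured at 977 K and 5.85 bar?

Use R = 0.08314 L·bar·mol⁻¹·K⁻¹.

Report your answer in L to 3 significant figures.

265 L

n(CH4) = PV/RT = (6.62 × 211) / (0.08314 × 879.15) = 19.11 mol
n(H2O) = PV/RT = (8.30 × 217) / (0.08314 × 745.15) = 29.07 mol
For 19.11 mol CH4, stoichiometry requires (1/1) × 19.11 = 19.11 mol H2O; 29.07 mol is available, so CH4 is limiting.
n(CO) = (1/1) × 19.11 = 19.11 mol
V(CO) = nRT/P = 19.11 × 0.08314 × 977 / 5.85 = 265.3 L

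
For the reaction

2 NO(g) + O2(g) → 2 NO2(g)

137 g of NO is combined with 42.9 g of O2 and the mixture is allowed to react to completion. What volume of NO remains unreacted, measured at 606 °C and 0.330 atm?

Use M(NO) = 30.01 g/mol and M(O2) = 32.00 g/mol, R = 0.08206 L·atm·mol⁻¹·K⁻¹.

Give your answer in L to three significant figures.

412 L

n(NO) = 137 / 30.01 = 4.565 mol
n(O2) = 42.9 / 32.00 = 1.341 mol
For 4.565 mol NO, stoichiometry requires (1/2) × 4.565 = 2.283 mol O2; 1.341 mol is available, so O2 is limiting.
n(NO) consumed = (2/1) × 1.341 = 2.682 mol; remaining = 4.565 − 2.682 = 1.883 mol
V(NO) = nRT/P = 1.883 × 0.08206 × 879.15 / 0.330 = 411.7 L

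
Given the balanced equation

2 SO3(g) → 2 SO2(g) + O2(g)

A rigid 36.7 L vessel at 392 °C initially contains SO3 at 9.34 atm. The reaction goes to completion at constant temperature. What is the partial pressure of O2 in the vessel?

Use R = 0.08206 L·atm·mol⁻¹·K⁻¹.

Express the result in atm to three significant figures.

n(SO3)₀ = PV/RT = (9.34 × 36.7) / (0.08206 × 665.15) = 6.280 mol
n(O2) = (1/2) × 6.280 = 3.140 mol
P(O2) = nRT/V = 3.140 × 0.08206 × 665.15 / 36.7 = 4.670 atm

4.67 atm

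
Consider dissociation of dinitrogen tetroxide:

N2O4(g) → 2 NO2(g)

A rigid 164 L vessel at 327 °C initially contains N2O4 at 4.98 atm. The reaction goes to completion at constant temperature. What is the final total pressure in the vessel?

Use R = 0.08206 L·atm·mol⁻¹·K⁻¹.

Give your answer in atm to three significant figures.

Rigid vessel, constant T ⇒ P scales with total gas moles (1 → 2).
P_final = (2/1) × 4.98 = 9.960 atm

9.96 atm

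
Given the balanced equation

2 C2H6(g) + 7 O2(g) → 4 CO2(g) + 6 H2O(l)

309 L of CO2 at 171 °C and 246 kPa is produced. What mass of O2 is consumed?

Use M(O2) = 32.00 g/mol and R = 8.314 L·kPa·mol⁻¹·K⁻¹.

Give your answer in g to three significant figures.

1150 g

n(CO2) = PV/RT = (246 × 309) / (8.314 × 444.15) = 20.59 mol
n(O2) = (7/4) × 20.59 = 36.03 mol
m(O2) = 36.03 × 32.00 = 1153 g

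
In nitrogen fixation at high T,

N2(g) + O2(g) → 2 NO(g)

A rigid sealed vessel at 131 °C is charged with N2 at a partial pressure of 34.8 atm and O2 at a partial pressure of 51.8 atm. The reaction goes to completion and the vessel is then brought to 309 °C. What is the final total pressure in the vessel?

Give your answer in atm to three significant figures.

125 atm

At constant V, partial pressures at 131 °C are proportional to moles, so apply stoichiometry directly to pressures.
P(O2) required for 34.8 atm of N2 = (1/1) × 34.8 = 34.80 atm; available 51.8 atm, so N2 is limiting.
P(O2) remaining = 51.8 − (1/1) × 34.8 = 17.00 atm
P(gaseous products) = (2)/1 × 34.8 = 69.60 atm
P_total at 131 °C = 17.00 + 69.60 = 86.60 atm
Scaling to 309 °C: P = 86.60 × 582.15/404.15 = 124.7 atm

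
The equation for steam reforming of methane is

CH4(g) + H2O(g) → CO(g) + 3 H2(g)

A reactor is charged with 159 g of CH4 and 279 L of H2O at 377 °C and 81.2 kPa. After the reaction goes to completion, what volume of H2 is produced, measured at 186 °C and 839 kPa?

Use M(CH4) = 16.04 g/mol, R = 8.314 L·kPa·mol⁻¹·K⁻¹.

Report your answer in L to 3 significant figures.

57.2 L

n(CH4) = 159 / 16.04 = 9.913 mol
n(H2O) = PV/RT = (81.2 × 279) / (8.314 × 650.15) = 4.191 mol
For 9.913 mol CH4, stoichiometry requires (1/1) × 9.913 = 9.913 mol H2O; 4.191 mol is available, so H2O is limiting.
n(H2) = (3/1) × 4.191 = 12.57 mol
V(H2) = nRT/P = 12.57 × 8.314 × 459.15 / 839 = 57.19 L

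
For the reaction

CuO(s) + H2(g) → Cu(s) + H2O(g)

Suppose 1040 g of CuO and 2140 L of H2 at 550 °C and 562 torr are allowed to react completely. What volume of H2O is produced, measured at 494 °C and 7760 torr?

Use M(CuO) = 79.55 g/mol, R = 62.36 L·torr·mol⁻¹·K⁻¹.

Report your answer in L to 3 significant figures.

n(CuO) = 1040 / 79.55 = 13.07 mol
n(H2) = PV/RT = (562 × 2140) / (62.36 × 823.15) = 23.43 mol
For 13.07 mol CuO, stoichiometry requires (1/1) × 13.07 = 13.07 mol H2; 23.43 mol is available, so CuO is limiting.
n(H2O) = (1/1) × 13.07 = 13.07 mol
V(H2O) = nRT/P = 13.07 × 62.36 × 767.15 / 7760 = 80.57 L

80.6 L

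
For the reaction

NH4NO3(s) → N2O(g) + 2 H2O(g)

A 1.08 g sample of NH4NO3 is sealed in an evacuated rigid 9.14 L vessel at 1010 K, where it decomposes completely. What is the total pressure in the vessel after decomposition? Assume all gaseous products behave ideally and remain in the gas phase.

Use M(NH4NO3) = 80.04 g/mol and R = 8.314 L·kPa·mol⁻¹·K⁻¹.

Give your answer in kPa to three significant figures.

37.2 kPa

n(NH4NO3) = 1.08 / 80.04 = 0.01349 mol
n(gas produced) = (3/1) × 0.01349 = 0.04047 mol
P = nRT/V = 0.04047 × 8.314 × 1010 / 9.14 = 37.18 kPa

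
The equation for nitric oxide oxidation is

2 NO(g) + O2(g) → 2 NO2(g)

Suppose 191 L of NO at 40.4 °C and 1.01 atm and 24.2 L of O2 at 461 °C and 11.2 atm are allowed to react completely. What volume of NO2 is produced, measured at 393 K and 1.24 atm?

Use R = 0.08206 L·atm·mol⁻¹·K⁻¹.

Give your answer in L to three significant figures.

195 L

n(NO) = PV/RT = (1.01 × 191) / (0.08206 × 313.55) = 7.497 mol
n(O2) = PV/RT = (11.2 × 24.2) / (0.08206 × 734.15) = 4.499 mol
For 7.497 mol NO, stoichiometry requires (1/2) × 7.497 = 3.748 mol O2; 4.499 mol is available, so NO is limiting.
n(NO2) = (2/2) × 7.497 = 7.497 mol
V(NO2) = nRT/P = 7.497 × 0.08206 × 393 / 1.24 = 195.0 L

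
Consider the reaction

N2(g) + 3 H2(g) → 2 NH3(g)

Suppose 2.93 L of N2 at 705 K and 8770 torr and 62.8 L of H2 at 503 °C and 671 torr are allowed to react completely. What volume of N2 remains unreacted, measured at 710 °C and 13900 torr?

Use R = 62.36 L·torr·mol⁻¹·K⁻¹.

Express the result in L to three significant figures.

1.30 L

n(N2) = PV/RT = (8770 × 2.93) / (62.36 × 705) = 0.5845 mol
n(H2) = PV/RT = (671 × 62.8) / (62.36 × 776.15) = 0.8706 mol
For 0.5845 mol N2, stoichiometry requires (3/1) × 0.5845 = 1.754 mol H2; 0.8706 mol is available, so H2 is limiting.
n(N2) consumed = (1/3) × 0.8706 = 0.2902 mol; remaining = 0.5845 − 0.2902 = 0.2943 mol
V(N2) = nRT/P = 0.2943 × 62.36 × 983.15 / 13900 = 1.298 L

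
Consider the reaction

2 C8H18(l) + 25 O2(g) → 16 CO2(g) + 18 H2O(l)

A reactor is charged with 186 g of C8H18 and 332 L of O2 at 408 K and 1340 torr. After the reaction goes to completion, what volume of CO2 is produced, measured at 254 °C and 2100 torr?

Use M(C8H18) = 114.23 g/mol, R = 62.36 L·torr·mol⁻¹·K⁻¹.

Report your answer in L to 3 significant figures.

n(C8H18) = 186 / 114.23 = 1.628 mol
n(O2) = PV/RT = (1340 × 332) / (62.36 × 408) = 17.49 mol
For 1.628 mol C8H18, stoichiometry requires (25/2) × 1.628 = 20.35 mol O2; 17.49 mol is available, so O2 is limiting.
n(CO2) = (16/25) × 17.49 = 11.19 mol
V(CO2) = nRT/P = 11.19 × 62.36 × 527.15 / 2100 = 175.2 L

175 L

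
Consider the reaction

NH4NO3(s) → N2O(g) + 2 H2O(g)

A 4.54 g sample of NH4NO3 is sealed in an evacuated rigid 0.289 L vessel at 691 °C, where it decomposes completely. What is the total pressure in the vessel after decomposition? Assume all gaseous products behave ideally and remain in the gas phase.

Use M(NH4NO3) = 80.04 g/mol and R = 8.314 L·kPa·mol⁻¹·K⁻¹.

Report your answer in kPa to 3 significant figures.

n(NH4NO3) = 4.54 / 80.04 = 0.05672 mol
n(gas produced) = (3/1) × 0.05672 = 0.1702 mol
P = nRT/V = 0.1702 × 8.314 × 964.15 / 0.289 = 4721 kPa

4720 kPa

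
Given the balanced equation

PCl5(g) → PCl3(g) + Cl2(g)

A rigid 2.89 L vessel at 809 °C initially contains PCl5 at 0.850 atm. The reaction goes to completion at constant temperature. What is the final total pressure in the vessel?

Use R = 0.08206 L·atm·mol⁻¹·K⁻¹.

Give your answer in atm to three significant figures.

1.70 atm

Rigid vessel, constant T ⇒ P scales with total gas moles (1 → 2).
P_final = (2/1) × 0.850 = 1.700 atm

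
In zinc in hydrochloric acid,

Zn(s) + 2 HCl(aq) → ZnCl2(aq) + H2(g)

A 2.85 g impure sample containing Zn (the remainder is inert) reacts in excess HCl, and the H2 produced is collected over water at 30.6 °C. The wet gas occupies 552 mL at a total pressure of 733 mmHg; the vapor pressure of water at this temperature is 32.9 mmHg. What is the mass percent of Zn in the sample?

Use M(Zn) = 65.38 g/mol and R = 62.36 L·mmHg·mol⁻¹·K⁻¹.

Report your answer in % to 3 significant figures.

46.8 %

P(H2) = 733 − 32.9 = 700.1 mmHg
n(H2) = PV/RT = (700.1 × 0.5520) / (62.36 × 303.75) = 0.02040 mol
n(Zn) = (1/1) × 0.02040 = 0.02040 mol
m(Zn) = 0.02040 × 65.38 = 1.334 g
%Zn = 1.334 / 2.85 × 100 = 46.81%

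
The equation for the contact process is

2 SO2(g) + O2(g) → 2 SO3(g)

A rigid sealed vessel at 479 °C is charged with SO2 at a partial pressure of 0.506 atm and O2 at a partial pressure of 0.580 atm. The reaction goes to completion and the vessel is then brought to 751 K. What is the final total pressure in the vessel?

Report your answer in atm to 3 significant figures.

At constant V, partial pressures at 479 °C are proportional to moles, so apply stoichiometry directly to pressures.
P(O2) required for 0.506 atm of SO2 = (1/2) × 0.506 = 0.2530 atm; available 0.580 atm, so SO2 is limiting.
P(O2) remaining = 0.580 − (1/2) × 0.506 = 0.3270 atm
P(gaseous products) = (2)/2 × 0.506 = 0.5060 atm
P_total at 479 °C = 0.3270 + 0.5060 = 0.8330 atm
Scaling to 751 K: P = 0.8330 × 751/752.15 = 0.8317 atm

0.832 atm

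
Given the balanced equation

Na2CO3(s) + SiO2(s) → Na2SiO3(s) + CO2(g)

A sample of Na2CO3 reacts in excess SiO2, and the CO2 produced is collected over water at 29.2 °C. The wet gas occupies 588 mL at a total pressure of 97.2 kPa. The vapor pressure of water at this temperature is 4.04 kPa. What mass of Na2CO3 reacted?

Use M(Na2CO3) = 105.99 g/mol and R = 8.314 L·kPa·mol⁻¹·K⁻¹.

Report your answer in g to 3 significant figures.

2.31 g

P(CO2) = 97.2 − 4.04 = 93.16 kPa
n(CO2) = PV/RT = (93.16 × 0.5880) / (8.314 × 302.35) = 0.02179 mol
n(Na2CO3) = (1/1) × 0.02179 = 0.02179 mol
m(Na2CO3) = 0.02179 × 105.99 = 2.310 g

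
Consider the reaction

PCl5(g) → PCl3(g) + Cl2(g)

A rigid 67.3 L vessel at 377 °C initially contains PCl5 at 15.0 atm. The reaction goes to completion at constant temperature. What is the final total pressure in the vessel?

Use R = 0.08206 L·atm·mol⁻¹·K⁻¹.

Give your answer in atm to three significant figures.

30.0 atm

Since T and V are fixed, P_final/P_initial = n_final/n_initial = 2/1.
P_final = (2/1) × 15.0 = 30.00 atm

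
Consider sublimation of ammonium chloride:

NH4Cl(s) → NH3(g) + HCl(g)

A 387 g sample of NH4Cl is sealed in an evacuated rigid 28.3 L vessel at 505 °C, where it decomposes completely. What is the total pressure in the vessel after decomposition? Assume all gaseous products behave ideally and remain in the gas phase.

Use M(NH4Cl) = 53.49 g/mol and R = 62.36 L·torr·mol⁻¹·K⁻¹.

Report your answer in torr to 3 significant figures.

24800 torr

n(NH4Cl) = 387 / 53.49 = 7.235 mol
n(gas produced) = (2/1) × 7.235 = 14.47 mol
P = nRT/V = 14.47 × 62.36 × 778.15 / 28.3 = 24810 torr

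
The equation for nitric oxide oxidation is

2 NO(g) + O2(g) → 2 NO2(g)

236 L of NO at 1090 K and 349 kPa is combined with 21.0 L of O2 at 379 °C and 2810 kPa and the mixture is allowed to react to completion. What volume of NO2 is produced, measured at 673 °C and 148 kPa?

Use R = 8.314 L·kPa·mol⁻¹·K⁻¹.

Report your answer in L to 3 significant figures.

n(NO) = PV/RT = (349 × 236) / (8.314 × 1090) = 9.089 mol
n(O2) = PV/RT = (2810 × 21.0) / (8.314 × 652.15) = 10.88 mol
For 9.089 mol NO, stoichiometry requires (1/2) × 9.089 = 4.545 mol O2; 10.88 mol is available, so NO is limiting.
n(NO2) = (2/2) × 9.089 = 9.089 mol
V(NO2) = nRT/P = 9.089 × 8.314 × 946.15 / 148 = 483.1 L

483 L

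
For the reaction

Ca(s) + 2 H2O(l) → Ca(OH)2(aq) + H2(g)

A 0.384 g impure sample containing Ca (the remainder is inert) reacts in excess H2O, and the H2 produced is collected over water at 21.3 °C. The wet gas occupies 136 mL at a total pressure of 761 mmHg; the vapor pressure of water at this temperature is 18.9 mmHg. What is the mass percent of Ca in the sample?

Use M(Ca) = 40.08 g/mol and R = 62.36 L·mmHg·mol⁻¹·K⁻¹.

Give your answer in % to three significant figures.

P(H2) = 761 − 18.9 = 742.1 mmHg
n(H2) = PV/RT = (742.1 × 0.1360) / (62.36 × 294.45) = 0.005496 mol
n(Ca) = (1/1) × 0.005496 = 0.005496 mol
m(Ca) = 0.005496 × 40.08 = 0.2203 g
%Ca = 0.2203 / 0.384 × 100 = 57.37%

57.4 %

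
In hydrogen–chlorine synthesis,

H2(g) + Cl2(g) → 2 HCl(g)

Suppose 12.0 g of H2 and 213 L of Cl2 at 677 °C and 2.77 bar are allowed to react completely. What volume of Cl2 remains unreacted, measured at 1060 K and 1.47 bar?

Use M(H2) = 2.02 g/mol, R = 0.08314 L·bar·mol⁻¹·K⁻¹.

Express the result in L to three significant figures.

91.6 L

n(H2) = 12.0 / 2.02 = 5.941 mol
n(Cl2) = PV/RT = (2.77 × 213) / (0.08314 × 950.15) = 7.469 mol
For 5.941 mol H2, stoichiometry requires (1/1) × 5.941 = 5.941 mol Cl2; 7.469 mol is available, so H2 is limiting.
n(Cl2) consumed = (1/1) × 5.941 = 5.941 mol; remaining = 7.469 − 5.941 = 1.528 mol
V(Cl2) = nRT/P = 1.528 × 0.08314 × 1060 / 1.47 = 91.61 L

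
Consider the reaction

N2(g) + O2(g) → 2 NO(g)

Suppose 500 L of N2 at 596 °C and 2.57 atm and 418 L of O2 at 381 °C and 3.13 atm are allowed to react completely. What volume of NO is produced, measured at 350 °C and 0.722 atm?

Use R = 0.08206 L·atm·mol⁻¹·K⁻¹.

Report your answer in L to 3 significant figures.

2550 L

n(N2) = PV/RT = (2.57 × 500) / (0.08206 × 869.15) = 18.02 mol
n(O2) = PV/RT = (3.13 × 418) / (0.08206 × 654.15) = 24.37 mol
For 18.02 mol N2, stoichiometry requires (1/1) × 18.02 = 18.02 mol O2; 24.37 mol is available, so N2 is limiting.
n(NO) = (2/1) × 18.02 = 36.04 mol
V(NO) = nRT/P = 36.04 × 0.08206 × 623.15 / 0.722 = 2553 L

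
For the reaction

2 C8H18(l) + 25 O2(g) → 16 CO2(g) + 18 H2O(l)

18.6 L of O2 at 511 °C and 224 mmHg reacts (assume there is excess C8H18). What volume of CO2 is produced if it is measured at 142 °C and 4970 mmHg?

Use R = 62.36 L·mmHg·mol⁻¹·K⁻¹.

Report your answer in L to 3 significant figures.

n(O2) = PV/RT = (224 × 18.6) / (62.36 × 784.15) = 0.08520 mol
n(CO2) = (16/25) × 0.08520 = 0.05453 mol
V = nRT/P = 0.05453 × 62.36 × 415.15 / 4970 = 0.2840 L

0.284 L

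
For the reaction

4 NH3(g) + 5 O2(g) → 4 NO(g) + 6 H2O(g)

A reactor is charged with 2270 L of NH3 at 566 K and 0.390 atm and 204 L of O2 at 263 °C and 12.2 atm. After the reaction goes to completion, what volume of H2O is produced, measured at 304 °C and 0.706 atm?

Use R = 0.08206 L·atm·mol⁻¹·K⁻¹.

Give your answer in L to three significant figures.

n(NH3) = PV/RT = (0.390 × 2270) / (0.08206 × 566) = 19.06 mol
n(O2) = PV/RT = (12.2 × 204) / (0.08206 × 536.15) = 56.57 mol
For 19.06 mol NH3, stoichiometry requires (5/4) × 19.06 = 23.82 mol O2; 56.57 mol is available, so NH3 is limiting.
n(H2O) = (6/4) × 19.06 = 28.59 mol
V(H2O) = nRT/P = 28.59 × 0.08206 × 577.15 / 0.706 = 1918 L

1920 L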